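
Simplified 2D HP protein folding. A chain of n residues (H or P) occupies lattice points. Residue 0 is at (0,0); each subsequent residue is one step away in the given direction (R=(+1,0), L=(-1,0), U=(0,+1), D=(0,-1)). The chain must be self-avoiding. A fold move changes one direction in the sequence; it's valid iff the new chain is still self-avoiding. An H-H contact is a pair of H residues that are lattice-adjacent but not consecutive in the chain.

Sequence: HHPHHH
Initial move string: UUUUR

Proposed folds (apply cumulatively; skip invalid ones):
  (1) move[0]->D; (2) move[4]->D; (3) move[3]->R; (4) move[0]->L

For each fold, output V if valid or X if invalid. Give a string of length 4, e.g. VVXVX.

Initial: UUUUR -> [(0, 0), (0, 1), (0, 2), (0, 3), (0, 4), (1, 4)]
Fold 1: move[0]->D => DUUUR INVALID (collision), skipped
Fold 2: move[4]->D => UUUUD INVALID (collision), skipped
Fold 3: move[3]->R => UUURR VALID
Fold 4: move[0]->L => LUURR VALID

Answer: XXVV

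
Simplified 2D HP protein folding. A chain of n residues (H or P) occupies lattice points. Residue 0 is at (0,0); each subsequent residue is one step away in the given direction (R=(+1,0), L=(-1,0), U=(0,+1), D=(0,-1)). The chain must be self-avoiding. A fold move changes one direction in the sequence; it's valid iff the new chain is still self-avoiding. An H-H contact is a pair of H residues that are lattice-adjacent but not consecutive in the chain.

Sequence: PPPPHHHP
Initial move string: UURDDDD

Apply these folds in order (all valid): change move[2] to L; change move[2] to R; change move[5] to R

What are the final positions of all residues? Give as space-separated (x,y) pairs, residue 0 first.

Initial moves: UURDDDD
Fold: move[2]->L => UULDDDD (positions: [(0, 0), (0, 1), (0, 2), (-1, 2), (-1, 1), (-1, 0), (-1, -1), (-1, -2)])
Fold: move[2]->R => UURDDDD (positions: [(0, 0), (0, 1), (0, 2), (1, 2), (1, 1), (1, 0), (1, -1), (1, -2)])
Fold: move[5]->R => UURDDRD (positions: [(0, 0), (0, 1), (0, 2), (1, 2), (1, 1), (1, 0), (2, 0), (2, -1)])

Answer: (0,0) (0,1) (0,2) (1,2) (1,1) (1,0) (2,0) (2,-1)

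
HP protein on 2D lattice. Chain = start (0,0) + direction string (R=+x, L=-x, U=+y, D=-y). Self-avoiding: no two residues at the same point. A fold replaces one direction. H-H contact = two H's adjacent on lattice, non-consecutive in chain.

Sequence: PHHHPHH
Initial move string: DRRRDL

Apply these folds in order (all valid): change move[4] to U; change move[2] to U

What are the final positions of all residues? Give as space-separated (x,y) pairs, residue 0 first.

Initial moves: DRRRDL
Fold: move[4]->U => DRRRUL (positions: [(0, 0), (0, -1), (1, -1), (2, -1), (3, -1), (3, 0), (2, 0)])
Fold: move[2]->U => DRURUL (positions: [(0, 0), (0, -1), (1, -1), (1, 0), (2, 0), (2, 1), (1, 1)])

Answer: (0,0) (0,-1) (1,-1) (1,0) (2,0) (2,1) (1,1)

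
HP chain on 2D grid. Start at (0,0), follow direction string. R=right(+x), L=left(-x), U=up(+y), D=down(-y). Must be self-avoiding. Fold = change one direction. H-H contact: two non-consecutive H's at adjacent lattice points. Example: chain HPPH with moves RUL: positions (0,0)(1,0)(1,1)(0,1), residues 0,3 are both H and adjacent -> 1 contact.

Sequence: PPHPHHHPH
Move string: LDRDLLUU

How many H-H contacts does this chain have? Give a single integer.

Positions: [(0, 0), (-1, 0), (-1, -1), (0, -1), (0, -2), (-1, -2), (-2, -2), (-2, -1), (-2, 0)]
H-H contact: residue 2 @(-1,-1) - residue 5 @(-1, -2)

Answer: 1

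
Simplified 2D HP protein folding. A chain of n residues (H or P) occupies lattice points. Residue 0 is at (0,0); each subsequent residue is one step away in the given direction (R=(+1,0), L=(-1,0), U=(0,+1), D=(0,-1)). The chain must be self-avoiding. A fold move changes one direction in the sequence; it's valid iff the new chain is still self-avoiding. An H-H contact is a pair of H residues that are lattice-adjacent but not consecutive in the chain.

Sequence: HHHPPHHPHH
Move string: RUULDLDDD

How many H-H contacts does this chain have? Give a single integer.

Positions: [(0, 0), (1, 0), (1, 1), (1, 2), (0, 2), (0, 1), (-1, 1), (-1, 0), (-1, -1), (-1, -2)]
H-H contact: residue 0 @(0,0) - residue 5 @(0, 1)
H-H contact: residue 2 @(1,1) - residue 5 @(0, 1)

Answer: 2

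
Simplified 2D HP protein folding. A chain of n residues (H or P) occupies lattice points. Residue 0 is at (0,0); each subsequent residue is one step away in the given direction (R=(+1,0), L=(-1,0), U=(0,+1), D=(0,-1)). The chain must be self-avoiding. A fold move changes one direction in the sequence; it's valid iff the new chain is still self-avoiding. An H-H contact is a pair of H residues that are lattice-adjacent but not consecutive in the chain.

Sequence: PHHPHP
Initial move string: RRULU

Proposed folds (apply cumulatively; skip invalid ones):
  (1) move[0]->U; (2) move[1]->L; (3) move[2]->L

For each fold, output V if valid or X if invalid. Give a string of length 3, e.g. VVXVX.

Answer: VVV

Derivation:
Initial: RRULU -> [(0, 0), (1, 0), (2, 0), (2, 1), (1, 1), (1, 2)]
Fold 1: move[0]->U => URULU VALID
Fold 2: move[1]->L => ULULU VALID
Fold 3: move[2]->L => ULLLU VALID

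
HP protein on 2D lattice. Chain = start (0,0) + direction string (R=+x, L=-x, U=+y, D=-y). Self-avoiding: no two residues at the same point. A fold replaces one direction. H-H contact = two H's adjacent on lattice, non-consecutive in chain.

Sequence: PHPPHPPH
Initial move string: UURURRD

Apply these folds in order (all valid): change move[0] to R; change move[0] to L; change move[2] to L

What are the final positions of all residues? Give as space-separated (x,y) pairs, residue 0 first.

Answer: (0,0) (-1,0) (-1,1) (-2,1) (-2,2) (-1,2) (0,2) (0,1)

Derivation:
Initial moves: UURURRD
Fold: move[0]->R => RURURRD (positions: [(0, 0), (1, 0), (1, 1), (2, 1), (2, 2), (3, 2), (4, 2), (4, 1)])
Fold: move[0]->L => LURURRD (positions: [(0, 0), (-1, 0), (-1, 1), (0, 1), (0, 2), (1, 2), (2, 2), (2, 1)])
Fold: move[2]->L => LULURRD (positions: [(0, 0), (-1, 0), (-1, 1), (-2, 1), (-2, 2), (-1, 2), (0, 2), (0, 1)])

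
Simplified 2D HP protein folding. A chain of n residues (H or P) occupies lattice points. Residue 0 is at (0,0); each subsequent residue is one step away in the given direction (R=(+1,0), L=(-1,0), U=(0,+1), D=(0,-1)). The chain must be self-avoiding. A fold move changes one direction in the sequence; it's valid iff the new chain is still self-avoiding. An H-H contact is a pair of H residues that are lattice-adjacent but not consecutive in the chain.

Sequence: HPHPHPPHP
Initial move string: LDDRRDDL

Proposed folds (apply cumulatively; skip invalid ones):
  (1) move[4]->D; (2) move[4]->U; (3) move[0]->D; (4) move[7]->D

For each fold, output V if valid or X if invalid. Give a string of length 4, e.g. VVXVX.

Initial: LDDRRDDL -> [(0, 0), (-1, 0), (-1, -1), (-1, -2), (0, -2), (1, -2), (1, -3), (1, -4), (0, -4)]
Fold 1: move[4]->D => LDDRDDDL VALID
Fold 2: move[4]->U => LDDRUDDL INVALID (collision), skipped
Fold 3: move[0]->D => DDDRDDDL VALID
Fold 4: move[7]->D => DDDRDDDD VALID

Answer: VXVV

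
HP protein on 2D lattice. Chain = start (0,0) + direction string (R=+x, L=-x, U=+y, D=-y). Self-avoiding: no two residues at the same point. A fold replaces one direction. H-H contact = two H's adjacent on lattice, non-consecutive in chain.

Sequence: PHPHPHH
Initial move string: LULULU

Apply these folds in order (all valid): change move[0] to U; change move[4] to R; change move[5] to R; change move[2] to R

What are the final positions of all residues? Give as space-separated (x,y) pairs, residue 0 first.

Answer: (0,0) (0,1) (0,2) (1,2) (1,3) (2,3) (3,3)

Derivation:
Initial moves: LULULU
Fold: move[0]->U => UULULU (positions: [(0, 0), (0, 1), (0, 2), (-1, 2), (-1, 3), (-2, 3), (-2, 4)])
Fold: move[4]->R => UULURU (positions: [(0, 0), (0, 1), (0, 2), (-1, 2), (-1, 3), (0, 3), (0, 4)])
Fold: move[5]->R => UULURR (positions: [(0, 0), (0, 1), (0, 2), (-1, 2), (-1, 3), (0, 3), (1, 3)])
Fold: move[2]->R => UURURR (positions: [(0, 0), (0, 1), (0, 2), (1, 2), (1, 3), (2, 3), (3, 3)])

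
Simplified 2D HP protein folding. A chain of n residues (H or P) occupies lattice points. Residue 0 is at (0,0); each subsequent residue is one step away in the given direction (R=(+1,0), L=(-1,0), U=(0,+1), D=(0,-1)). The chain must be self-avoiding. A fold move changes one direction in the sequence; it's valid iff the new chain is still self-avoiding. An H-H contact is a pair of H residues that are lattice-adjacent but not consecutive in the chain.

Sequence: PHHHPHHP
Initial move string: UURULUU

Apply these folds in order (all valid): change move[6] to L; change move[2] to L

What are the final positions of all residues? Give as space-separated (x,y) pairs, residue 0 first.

Answer: (0,0) (0,1) (0,2) (-1,2) (-1,3) (-2,3) (-2,4) (-3,4)

Derivation:
Initial moves: UURULUU
Fold: move[6]->L => UURULUL (positions: [(0, 0), (0, 1), (0, 2), (1, 2), (1, 3), (0, 3), (0, 4), (-1, 4)])
Fold: move[2]->L => UULULUL (positions: [(0, 0), (0, 1), (0, 2), (-1, 2), (-1, 3), (-2, 3), (-2, 4), (-3, 4)])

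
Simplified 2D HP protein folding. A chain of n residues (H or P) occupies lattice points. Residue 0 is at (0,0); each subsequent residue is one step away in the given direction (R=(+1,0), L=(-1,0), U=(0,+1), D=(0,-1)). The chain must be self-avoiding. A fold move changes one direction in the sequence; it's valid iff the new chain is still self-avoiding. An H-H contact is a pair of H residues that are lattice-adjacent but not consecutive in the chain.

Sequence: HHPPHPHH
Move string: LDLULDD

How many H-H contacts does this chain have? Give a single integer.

Answer: 1

Derivation:
Positions: [(0, 0), (-1, 0), (-1, -1), (-2, -1), (-2, 0), (-3, 0), (-3, -1), (-3, -2)]
H-H contact: residue 1 @(-1,0) - residue 4 @(-2, 0)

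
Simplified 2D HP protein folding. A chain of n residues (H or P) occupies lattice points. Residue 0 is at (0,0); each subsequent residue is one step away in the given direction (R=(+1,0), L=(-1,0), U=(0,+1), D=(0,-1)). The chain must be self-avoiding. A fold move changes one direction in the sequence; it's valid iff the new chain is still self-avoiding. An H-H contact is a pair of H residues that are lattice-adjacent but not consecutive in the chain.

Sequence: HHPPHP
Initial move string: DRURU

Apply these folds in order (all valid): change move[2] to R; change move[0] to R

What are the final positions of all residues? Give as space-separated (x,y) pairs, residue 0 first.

Answer: (0,0) (1,0) (2,0) (3,0) (4,0) (4,1)

Derivation:
Initial moves: DRURU
Fold: move[2]->R => DRRRU (positions: [(0, 0), (0, -1), (1, -1), (2, -1), (3, -1), (3, 0)])
Fold: move[0]->R => RRRRU (positions: [(0, 0), (1, 0), (2, 0), (3, 0), (4, 0), (4, 1)])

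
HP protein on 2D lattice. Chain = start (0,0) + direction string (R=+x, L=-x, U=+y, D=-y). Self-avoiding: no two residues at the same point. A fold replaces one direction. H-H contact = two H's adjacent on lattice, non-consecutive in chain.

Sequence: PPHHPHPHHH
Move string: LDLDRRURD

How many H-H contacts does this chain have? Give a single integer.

Answer: 2

Derivation:
Positions: [(0, 0), (-1, 0), (-1, -1), (-2, -1), (-2, -2), (-1, -2), (0, -2), (0, -1), (1, -1), (1, -2)]
H-H contact: residue 2 @(-1,-1) - residue 7 @(0, -1)
H-H contact: residue 2 @(-1,-1) - residue 5 @(-1, -2)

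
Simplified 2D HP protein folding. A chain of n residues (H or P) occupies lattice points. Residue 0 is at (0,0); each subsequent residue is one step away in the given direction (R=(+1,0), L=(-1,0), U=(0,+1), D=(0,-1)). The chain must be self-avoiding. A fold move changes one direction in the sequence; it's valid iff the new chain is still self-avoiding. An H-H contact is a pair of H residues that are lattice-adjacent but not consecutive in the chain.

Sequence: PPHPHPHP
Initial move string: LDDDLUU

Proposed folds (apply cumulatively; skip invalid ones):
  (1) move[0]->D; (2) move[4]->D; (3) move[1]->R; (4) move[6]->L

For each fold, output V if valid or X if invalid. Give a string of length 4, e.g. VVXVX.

Answer: VXXV

Derivation:
Initial: LDDDLUU -> [(0, 0), (-1, 0), (-1, -1), (-1, -2), (-1, -3), (-2, -3), (-2, -2), (-2, -1)]
Fold 1: move[0]->D => DDDDLUU VALID
Fold 2: move[4]->D => DDDDDUU INVALID (collision), skipped
Fold 3: move[1]->R => DRDDLUU INVALID (collision), skipped
Fold 4: move[6]->L => DDDDLUL VALID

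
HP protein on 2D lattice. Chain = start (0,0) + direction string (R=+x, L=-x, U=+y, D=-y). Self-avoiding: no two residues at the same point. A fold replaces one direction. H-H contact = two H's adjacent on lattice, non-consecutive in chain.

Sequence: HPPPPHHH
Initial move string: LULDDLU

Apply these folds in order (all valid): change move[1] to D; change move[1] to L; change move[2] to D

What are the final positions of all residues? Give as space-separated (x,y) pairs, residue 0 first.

Answer: (0,0) (-1,0) (-2,0) (-2,-1) (-2,-2) (-2,-3) (-3,-3) (-3,-2)

Derivation:
Initial moves: LULDDLU
Fold: move[1]->D => LDLDDLU (positions: [(0, 0), (-1, 0), (-1, -1), (-2, -1), (-2, -2), (-2, -3), (-3, -3), (-3, -2)])
Fold: move[1]->L => LLLDDLU (positions: [(0, 0), (-1, 0), (-2, 0), (-3, 0), (-3, -1), (-3, -2), (-4, -2), (-4, -1)])
Fold: move[2]->D => LLDDDLU (positions: [(0, 0), (-1, 0), (-2, 0), (-2, -1), (-2, -2), (-2, -3), (-3, -3), (-3, -2)])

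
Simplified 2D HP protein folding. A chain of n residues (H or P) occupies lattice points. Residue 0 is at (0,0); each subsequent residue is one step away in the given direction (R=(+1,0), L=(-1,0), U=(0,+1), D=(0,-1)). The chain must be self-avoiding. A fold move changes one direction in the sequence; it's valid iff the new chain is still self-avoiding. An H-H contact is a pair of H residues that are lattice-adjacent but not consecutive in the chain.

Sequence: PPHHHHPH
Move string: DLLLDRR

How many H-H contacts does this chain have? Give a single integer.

Positions: [(0, 0), (0, -1), (-1, -1), (-2, -1), (-3, -1), (-3, -2), (-2, -2), (-1, -2)]
H-H contact: residue 2 @(-1,-1) - residue 7 @(-1, -2)

Answer: 1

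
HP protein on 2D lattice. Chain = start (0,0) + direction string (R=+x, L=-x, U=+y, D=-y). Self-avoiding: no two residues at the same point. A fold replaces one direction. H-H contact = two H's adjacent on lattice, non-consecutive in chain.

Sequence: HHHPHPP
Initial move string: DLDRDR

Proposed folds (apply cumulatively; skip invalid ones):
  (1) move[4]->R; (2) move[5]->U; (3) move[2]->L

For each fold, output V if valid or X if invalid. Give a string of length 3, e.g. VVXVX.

Answer: VVX

Derivation:
Initial: DLDRDR -> [(0, 0), (0, -1), (-1, -1), (-1, -2), (0, -2), (0, -3), (1, -3)]
Fold 1: move[4]->R => DLDRRR VALID
Fold 2: move[5]->U => DLDRRU VALID
Fold 3: move[2]->L => DLLRRU INVALID (collision), skipped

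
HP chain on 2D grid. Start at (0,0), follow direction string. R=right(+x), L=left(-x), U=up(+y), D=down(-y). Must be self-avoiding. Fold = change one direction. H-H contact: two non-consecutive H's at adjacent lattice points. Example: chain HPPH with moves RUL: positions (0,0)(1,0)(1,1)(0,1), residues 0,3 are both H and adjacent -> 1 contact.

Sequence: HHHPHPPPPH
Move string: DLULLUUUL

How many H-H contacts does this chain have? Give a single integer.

Positions: [(0, 0), (0, -1), (-1, -1), (-1, 0), (-2, 0), (-3, 0), (-3, 1), (-3, 2), (-3, 3), (-4, 3)]
No H-H contacts found.

Answer: 0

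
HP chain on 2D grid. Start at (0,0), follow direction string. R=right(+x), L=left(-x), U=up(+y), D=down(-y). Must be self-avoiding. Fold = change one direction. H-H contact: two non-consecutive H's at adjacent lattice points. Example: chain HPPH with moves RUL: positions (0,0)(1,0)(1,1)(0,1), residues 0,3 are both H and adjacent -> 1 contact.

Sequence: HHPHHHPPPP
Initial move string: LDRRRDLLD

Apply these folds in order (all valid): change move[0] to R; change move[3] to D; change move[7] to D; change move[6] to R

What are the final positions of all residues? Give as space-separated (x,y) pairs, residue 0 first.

Answer: (0,0) (1,0) (1,-1) (2,-1) (2,-2) (3,-2) (3,-3) (4,-3) (4,-4) (4,-5)

Derivation:
Initial moves: LDRRRDLLD
Fold: move[0]->R => RDRRRDLLD (positions: [(0, 0), (1, 0), (1, -1), (2, -1), (3, -1), (4, -1), (4, -2), (3, -2), (2, -2), (2, -3)])
Fold: move[3]->D => RDRDRDLLD (positions: [(0, 0), (1, 0), (1, -1), (2, -1), (2, -2), (3, -2), (3, -3), (2, -3), (1, -3), (1, -4)])
Fold: move[7]->D => RDRDRDLDD (positions: [(0, 0), (1, 0), (1, -1), (2, -1), (2, -2), (3, -2), (3, -3), (2, -3), (2, -4), (2, -5)])
Fold: move[6]->R => RDRDRDRDD (positions: [(0, 0), (1, 0), (1, -1), (2, -1), (2, -2), (3, -2), (3, -3), (4, -3), (4, -4), (4, -5)])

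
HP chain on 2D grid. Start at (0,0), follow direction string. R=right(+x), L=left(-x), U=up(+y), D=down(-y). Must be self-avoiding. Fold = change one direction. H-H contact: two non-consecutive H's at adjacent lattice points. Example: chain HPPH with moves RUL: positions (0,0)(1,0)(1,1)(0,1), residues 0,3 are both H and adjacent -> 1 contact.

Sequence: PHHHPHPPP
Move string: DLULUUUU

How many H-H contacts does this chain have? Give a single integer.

Answer: 0

Derivation:
Positions: [(0, 0), (0, -1), (-1, -1), (-1, 0), (-2, 0), (-2, 1), (-2, 2), (-2, 3), (-2, 4)]
No H-H contacts found.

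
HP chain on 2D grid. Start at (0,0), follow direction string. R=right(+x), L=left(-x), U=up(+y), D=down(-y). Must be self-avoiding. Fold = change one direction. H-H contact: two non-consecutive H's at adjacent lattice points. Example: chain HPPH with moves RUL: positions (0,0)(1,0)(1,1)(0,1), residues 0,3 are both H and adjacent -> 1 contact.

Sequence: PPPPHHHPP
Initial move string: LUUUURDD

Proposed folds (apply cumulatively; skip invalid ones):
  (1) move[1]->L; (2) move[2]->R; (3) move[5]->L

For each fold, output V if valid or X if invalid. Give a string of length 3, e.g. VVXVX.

Answer: VXV

Derivation:
Initial: LUUUURDD -> [(0, 0), (-1, 0), (-1, 1), (-1, 2), (-1, 3), (-1, 4), (0, 4), (0, 3), (0, 2)]
Fold 1: move[1]->L => LLUUURDD VALID
Fold 2: move[2]->R => LLRUURDD INVALID (collision), skipped
Fold 3: move[5]->L => LLUUULDD VALID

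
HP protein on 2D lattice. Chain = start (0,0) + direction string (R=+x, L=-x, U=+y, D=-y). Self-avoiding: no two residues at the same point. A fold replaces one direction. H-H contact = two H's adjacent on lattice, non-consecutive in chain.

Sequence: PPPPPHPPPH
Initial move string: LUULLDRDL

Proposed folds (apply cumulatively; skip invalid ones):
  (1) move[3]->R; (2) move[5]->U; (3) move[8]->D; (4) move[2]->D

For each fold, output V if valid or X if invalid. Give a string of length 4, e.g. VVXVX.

Answer: XXVX

Derivation:
Initial: LUULLDRDL -> [(0, 0), (-1, 0), (-1, 1), (-1, 2), (-2, 2), (-3, 2), (-3, 1), (-2, 1), (-2, 0), (-3, 0)]
Fold 1: move[3]->R => LUURLDRDL INVALID (collision), skipped
Fold 2: move[5]->U => LUULLURDL INVALID (collision), skipped
Fold 3: move[8]->D => LUULLDRDD VALID
Fold 4: move[2]->D => LUDLLDRDD INVALID (collision), skipped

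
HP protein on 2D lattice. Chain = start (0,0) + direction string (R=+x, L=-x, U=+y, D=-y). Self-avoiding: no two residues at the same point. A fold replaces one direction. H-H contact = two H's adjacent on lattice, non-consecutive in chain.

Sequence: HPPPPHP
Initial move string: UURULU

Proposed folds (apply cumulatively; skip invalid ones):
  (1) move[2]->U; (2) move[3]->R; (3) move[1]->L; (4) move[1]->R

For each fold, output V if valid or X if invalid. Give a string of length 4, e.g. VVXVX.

Initial: UURULU -> [(0, 0), (0, 1), (0, 2), (1, 2), (1, 3), (0, 3), (0, 4)]
Fold 1: move[2]->U => UUUULU VALID
Fold 2: move[3]->R => UUURLU INVALID (collision), skipped
Fold 3: move[1]->L => ULUULU VALID
Fold 4: move[1]->R => URUULU VALID

Answer: VXVV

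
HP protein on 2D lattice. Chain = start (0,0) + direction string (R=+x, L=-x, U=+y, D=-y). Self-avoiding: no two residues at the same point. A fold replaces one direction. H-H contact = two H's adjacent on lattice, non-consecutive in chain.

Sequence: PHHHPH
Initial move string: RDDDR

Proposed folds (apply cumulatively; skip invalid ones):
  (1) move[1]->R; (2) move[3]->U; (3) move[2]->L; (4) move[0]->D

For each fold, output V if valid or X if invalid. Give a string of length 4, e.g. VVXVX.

Initial: RDDDR -> [(0, 0), (1, 0), (1, -1), (1, -2), (1, -3), (2, -3)]
Fold 1: move[1]->R => RRDDR VALID
Fold 2: move[3]->U => RRDUR INVALID (collision), skipped
Fold 3: move[2]->L => RRLDR INVALID (collision), skipped
Fold 4: move[0]->D => DRDDR VALID

Answer: VXXV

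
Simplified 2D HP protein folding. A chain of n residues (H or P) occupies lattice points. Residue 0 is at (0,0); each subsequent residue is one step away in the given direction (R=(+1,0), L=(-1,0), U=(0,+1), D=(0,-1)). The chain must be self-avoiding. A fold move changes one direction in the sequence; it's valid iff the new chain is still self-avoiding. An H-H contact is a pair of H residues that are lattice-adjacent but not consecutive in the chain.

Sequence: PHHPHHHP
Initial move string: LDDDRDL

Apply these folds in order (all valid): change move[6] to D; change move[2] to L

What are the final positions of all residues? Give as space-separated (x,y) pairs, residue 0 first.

Initial moves: LDDDRDL
Fold: move[6]->D => LDDDRDD (positions: [(0, 0), (-1, 0), (-1, -1), (-1, -2), (-1, -3), (0, -3), (0, -4), (0, -5)])
Fold: move[2]->L => LDLDRDD (positions: [(0, 0), (-1, 0), (-1, -1), (-2, -1), (-2, -2), (-1, -2), (-1, -3), (-1, -4)])

Answer: (0,0) (-1,0) (-1,-1) (-2,-1) (-2,-2) (-1,-2) (-1,-3) (-1,-4)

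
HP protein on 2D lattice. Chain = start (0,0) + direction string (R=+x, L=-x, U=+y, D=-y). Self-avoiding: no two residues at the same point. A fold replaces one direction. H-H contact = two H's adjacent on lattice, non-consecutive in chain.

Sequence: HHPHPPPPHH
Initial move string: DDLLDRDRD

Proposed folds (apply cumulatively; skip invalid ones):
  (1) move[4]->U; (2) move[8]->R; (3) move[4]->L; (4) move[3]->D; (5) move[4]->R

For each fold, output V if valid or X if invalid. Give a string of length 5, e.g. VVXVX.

Answer: XVXVV

Derivation:
Initial: DDLLDRDRD -> [(0, 0), (0, -1), (0, -2), (-1, -2), (-2, -2), (-2, -3), (-1, -3), (-1, -4), (0, -4), (0, -5)]
Fold 1: move[4]->U => DDLLURDRD INVALID (collision), skipped
Fold 2: move[8]->R => DDLLDRDRR VALID
Fold 3: move[4]->L => DDLLLRDRR INVALID (collision), skipped
Fold 4: move[3]->D => DDLDDRDRR VALID
Fold 5: move[4]->R => DDLDRRDRR VALID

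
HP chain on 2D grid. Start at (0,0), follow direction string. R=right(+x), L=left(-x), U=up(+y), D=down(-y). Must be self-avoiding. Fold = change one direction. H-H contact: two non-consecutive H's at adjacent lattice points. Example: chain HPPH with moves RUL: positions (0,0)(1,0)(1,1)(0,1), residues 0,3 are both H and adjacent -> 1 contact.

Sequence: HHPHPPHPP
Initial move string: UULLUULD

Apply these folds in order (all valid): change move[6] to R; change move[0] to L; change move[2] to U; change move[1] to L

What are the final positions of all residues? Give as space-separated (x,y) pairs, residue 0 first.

Initial moves: UULLUULD
Fold: move[6]->R => UULLUURD (positions: [(0, 0), (0, 1), (0, 2), (-1, 2), (-2, 2), (-2, 3), (-2, 4), (-1, 4), (-1, 3)])
Fold: move[0]->L => LULLUURD (positions: [(0, 0), (-1, 0), (-1, 1), (-2, 1), (-3, 1), (-3, 2), (-3, 3), (-2, 3), (-2, 2)])
Fold: move[2]->U => LUULUURD (positions: [(0, 0), (-1, 0), (-1, 1), (-1, 2), (-2, 2), (-2, 3), (-2, 4), (-1, 4), (-1, 3)])
Fold: move[1]->L => LLULUURD (positions: [(0, 0), (-1, 0), (-2, 0), (-2, 1), (-3, 1), (-3, 2), (-3, 3), (-2, 3), (-2, 2)])

Answer: (0,0) (-1,0) (-2,0) (-2,1) (-3,1) (-3,2) (-3,3) (-2,3) (-2,2)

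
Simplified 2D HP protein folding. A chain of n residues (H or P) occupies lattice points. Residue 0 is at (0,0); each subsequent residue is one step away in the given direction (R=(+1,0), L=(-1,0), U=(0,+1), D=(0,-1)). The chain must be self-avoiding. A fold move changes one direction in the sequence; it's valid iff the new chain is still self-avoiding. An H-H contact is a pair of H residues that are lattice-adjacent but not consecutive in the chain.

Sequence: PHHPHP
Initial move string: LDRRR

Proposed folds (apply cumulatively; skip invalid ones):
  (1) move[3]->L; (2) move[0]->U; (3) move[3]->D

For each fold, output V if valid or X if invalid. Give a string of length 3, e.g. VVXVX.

Initial: LDRRR -> [(0, 0), (-1, 0), (-1, -1), (0, -1), (1, -1), (2, -1)]
Fold 1: move[3]->L => LDRLR INVALID (collision), skipped
Fold 2: move[0]->U => UDRRR INVALID (collision), skipped
Fold 3: move[3]->D => LDRDR VALID

Answer: XXV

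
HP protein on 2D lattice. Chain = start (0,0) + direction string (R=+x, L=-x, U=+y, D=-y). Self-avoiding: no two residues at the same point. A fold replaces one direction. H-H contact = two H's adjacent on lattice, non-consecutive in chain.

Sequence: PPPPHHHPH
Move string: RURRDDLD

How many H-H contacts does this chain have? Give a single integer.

Answer: 0

Derivation:
Positions: [(0, 0), (1, 0), (1, 1), (2, 1), (3, 1), (3, 0), (3, -1), (2, -1), (2, -2)]
No H-H contacts found.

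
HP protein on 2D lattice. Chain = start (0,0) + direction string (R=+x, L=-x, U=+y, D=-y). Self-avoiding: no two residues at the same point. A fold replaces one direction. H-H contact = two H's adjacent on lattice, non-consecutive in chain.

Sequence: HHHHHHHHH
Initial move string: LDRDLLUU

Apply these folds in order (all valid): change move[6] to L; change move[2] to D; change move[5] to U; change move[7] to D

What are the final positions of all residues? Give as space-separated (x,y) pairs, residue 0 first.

Answer: (0,0) (-1,0) (-1,-1) (-1,-2) (-1,-3) (-2,-3) (-2,-2) (-3,-2) (-3,-3)

Derivation:
Initial moves: LDRDLLUU
Fold: move[6]->L => LDRDLLLU (positions: [(0, 0), (-1, 0), (-1, -1), (0, -1), (0, -2), (-1, -2), (-2, -2), (-3, -2), (-3, -1)])
Fold: move[2]->D => LDDDLLLU (positions: [(0, 0), (-1, 0), (-1, -1), (-1, -2), (-1, -3), (-2, -3), (-3, -3), (-4, -3), (-4, -2)])
Fold: move[5]->U => LDDDLULU (positions: [(0, 0), (-1, 0), (-1, -1), (-1, -2), (-1, -3), (-2, -3), (-2, -2), (-3, -2), (-3, -1)])
Fold: move[7]->D => LDDDLULD (positions: [(0, 0), (-1, 0), (-1, -1), (-1, -2), (-1, -3), (-2, -3), (-2, -2), (-3, -2), (-3, -3)])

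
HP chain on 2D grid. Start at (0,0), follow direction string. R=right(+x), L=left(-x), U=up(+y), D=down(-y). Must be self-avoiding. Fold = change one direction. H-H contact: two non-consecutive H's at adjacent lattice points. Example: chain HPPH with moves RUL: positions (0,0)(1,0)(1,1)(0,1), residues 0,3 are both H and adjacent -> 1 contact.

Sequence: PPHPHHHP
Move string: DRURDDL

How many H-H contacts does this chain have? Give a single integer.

Answer: 1

Derivation:
Positions: [(0, 0), (0, -1), (1, -1), (1, 0), (2, 0), (2, -1), (2, -2), (1, -2)]
H-H contact: residue 2 @(1,-1) - residue 5 @(2, -1)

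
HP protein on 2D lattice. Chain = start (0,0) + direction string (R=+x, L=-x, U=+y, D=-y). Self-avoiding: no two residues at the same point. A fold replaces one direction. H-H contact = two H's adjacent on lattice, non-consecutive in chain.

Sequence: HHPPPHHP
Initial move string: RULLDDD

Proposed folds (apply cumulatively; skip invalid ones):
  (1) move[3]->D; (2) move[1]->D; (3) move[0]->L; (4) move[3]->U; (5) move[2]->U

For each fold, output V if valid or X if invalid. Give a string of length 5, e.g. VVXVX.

Answer: XVVXX

Derivation:
Initial: RULLDDD -> [(0, 0), (1, 0), (1, 1), (0, 1), (-1, 1), (-1, 0), (-1, -1), (-1, -2)]
Fold 1: move[3]->D => RULDDDD INVALID (collision), skipped
Fold 2: move[1]->D => RDLLDDD VALID
Fold 3: move[0]->L => LDLLDDD VALID
Fold 4: move[3]->U => LDLUDDD INVALID (collision), skipped
Fold 5: move[2]->U => LDULDDD INVALID (collision), skipped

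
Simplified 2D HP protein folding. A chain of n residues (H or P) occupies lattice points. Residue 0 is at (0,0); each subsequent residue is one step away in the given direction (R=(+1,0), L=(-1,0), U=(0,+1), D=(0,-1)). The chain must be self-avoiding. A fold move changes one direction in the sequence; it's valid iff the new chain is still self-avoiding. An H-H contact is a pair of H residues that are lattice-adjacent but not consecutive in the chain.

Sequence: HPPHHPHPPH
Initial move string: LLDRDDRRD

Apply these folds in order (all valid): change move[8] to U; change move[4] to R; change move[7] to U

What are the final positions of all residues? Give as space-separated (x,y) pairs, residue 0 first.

Initial moves: LLDRDDRRD
Fold: move[8]->U => LLDRDDRRU (positions: [(0, 0), (-1, 0), (-2, 0), (-2, -1), (-1, -1), (-1, -2), (-1, -3), (0, -3), (1, -3), (1, -2)])
Fold: move[4]->R => LLDRRDRRU (positions: [(0, 0), (-1, 0), (-2, 0), (-2, -1), (-1, -1), (0, -1), (0, -2), (1, -2), (2, -2), (2, -1)])
Fold: move[7]->U => LLDRRDRUU (positions: [(0, 0), (-1, 0), (-2, 0), (-2, -1), (-1, -1), (0, -1), (0, -2), (1, -2), (1, -1), (1, 0)])

Answer: (0,0) (-1,0) (-2,0) (-2,-1) (-1,-1) (0,-1) (0,-2) (1,-2) (1,-1) (1,0)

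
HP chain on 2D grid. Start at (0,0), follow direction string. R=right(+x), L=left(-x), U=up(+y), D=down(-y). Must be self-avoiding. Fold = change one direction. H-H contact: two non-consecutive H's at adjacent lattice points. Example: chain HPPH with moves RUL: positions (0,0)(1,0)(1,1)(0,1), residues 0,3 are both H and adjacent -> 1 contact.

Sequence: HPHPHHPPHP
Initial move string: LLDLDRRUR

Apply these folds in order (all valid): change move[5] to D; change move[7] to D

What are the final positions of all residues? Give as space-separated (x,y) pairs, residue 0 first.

Initial moves: LLDLDRRUR
Fold: move[5]->D => LLDLDDRUR (positions: [(0, 0), (-1, 0), (-2, 0), (-2, -1), (-3, -1), (-3, -2), (-3, -3), (-2, -3), (-2, -2), (-1, -2)])
Fold: move[7]->D => LLDLDDRDR (positions: [(0, 0), (-1, 0), (-2, 0), (-2, -1), (-3, -1), (-3, -2), (-3, -3), (-2, -3), (-2, -4), (-1, -4)])

Answer: (0,0) (-1,0) (-2,0) (-2,-1) (-3,-1) (-3,-2) (-3,-3) (-2,-3) (-2,-4) (-1,-4)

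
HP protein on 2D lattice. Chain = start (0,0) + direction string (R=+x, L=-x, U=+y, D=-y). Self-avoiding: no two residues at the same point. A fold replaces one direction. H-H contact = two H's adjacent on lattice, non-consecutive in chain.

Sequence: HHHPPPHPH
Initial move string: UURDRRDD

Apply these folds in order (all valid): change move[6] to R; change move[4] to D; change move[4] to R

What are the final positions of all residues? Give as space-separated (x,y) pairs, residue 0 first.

Answer: (0,0) (0,1) (0,2) (1,2) (1,1) (2,1) (3,1) (4,1) (4,0)

Derivation:
Initial moves: UURDRRDD
Fold: move[6]->R => UURDRRRD (positions: [(0, 0), (0, 1), (0, 2), (1, 2), (1, 1), (2, 1), (3, 1), (4, 1), (4, 0)])
Fold: move[4]->D => UURDDRRD (positions: [(0, 0), (0, 1), (0, 2), (1, 2), (1, 1), (1, 0), (2, 0), (3, 0), (3, -1)])
Fold: move[4]->R => UURDRRRD (positions: [(0, 0), (0, 1), (0, 2), (1, 2), (1, 1), (2, 1), (3, 1), (4, 1), (4, 0)])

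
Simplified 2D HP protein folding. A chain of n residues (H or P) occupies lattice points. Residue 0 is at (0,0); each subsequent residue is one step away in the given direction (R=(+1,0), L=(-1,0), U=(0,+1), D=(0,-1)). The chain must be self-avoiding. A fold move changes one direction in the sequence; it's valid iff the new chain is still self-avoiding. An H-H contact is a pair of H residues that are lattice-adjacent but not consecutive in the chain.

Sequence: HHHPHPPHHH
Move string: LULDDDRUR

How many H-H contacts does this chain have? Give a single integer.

Positions: [(0, 0), (-1, 0), (-1, 1), (-2, 1), (-2, 0), (-2, -1), (-2, -2), (-1, -2), (-1, -1), (0, -1)]
H-H contact: residue 0 @(0,0) - residue 9 @(0, -1)
H-H contact: residue 1 @(-1,0) - residue 4 @(-2, 0)
H-H contact: residue 1 @(-1,0) - residue 8 @(-1, -1)

Answer: 3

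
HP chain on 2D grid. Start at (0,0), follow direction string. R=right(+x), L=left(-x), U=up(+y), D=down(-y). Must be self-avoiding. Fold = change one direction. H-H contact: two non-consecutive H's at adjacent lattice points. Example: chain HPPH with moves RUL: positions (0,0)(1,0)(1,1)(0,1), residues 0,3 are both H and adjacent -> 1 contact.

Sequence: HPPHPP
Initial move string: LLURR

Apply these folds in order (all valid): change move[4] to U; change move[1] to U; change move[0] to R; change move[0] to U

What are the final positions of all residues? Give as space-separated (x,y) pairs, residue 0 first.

Answer: (0,0) (0,1) (0,2) (0,3) (1,3) (1,4)

Derivation:
Initial moves: LLURR
Fold: move[4]->U => LLURU (positions: [(0, 0), (-1, 0), (-2, 0), (-2, 1), (-1, 1), (-1, 2)])
Fold: move[1]->U => LUURU (positions: [(0, 0), (-1, 0), (-1, 1), (-1, 2), (0, 2), (0, 3)])
Fold: move[0]->R => RUURU (positions: [(0, 0), (1, 0), (1, 1), (1, 2), (2, 2), (2, 3)])
Fold: move[0]->U => UUURU (positions: [(0, 0), (0, 1), (0, 2), (0, 3), (1, 3), (1, 4)])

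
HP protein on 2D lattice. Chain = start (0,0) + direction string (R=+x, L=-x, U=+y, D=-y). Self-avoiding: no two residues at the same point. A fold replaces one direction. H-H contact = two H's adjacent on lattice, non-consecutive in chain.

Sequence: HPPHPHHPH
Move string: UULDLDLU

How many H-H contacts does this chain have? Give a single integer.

Answer: 1

Derivation:
Positions: [(0, 0), (0, 1), (0, 2), (-1, 2), (-1, 1), (-2, 1), (-2, 0), (-3, 0), (-3, 1)]
H-H contact: residue 5 @(-2,1) - residue 8 @(-3, 1)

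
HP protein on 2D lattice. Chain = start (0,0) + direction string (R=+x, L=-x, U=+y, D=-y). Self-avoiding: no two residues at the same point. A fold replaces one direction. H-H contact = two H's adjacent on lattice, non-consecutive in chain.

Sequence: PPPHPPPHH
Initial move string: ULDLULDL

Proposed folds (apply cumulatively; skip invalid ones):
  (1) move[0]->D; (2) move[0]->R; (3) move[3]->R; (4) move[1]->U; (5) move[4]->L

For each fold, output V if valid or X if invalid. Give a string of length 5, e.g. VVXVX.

Answer: VXXXV

Derivation:
Initial: ULDLULDL -> [(0, 0), (0, 1), (-1, 1), (-1, 0), (-2, 0), (-2, 1), (-3, 1), (-3, 0), (-4, 0)]
Fold 1: move[0]->D => DLDLULDL VALID
Fold 2: move[0]->R => RLDLULDL INVALID (collision), skipped
Fold 3: move[3]->R => DLDRULDL INVALID (collision), skipped
Fold 4: move[1]->U => DUDLULDL INVALID (collision), skipped
Fold 5: move[4]->L => DLDLLLDL VALID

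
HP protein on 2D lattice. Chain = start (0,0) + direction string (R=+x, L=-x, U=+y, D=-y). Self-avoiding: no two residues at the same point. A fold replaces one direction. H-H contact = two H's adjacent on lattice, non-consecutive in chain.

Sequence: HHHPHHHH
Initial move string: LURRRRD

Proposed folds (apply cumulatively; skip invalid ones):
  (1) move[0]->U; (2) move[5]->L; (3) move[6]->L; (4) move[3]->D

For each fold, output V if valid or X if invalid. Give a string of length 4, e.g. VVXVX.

Answer: VXXV

Derivation:
Initial: LURRRRD -> [(0, 0), (-1, 0), (-1, 1), (0, 1), (1, 1), (2, 1), (3, 1), (3, 0)]
Fold 1: move[0]->U => UURRRRD VALID
Fold 2: move[5]->L => UURRRLD INVALID (collision), skipped
Fold 3: move[6]->L => UURRRRL INVALID (collision), skipped
Fold 4: move[3]->D => UURDRRD VALID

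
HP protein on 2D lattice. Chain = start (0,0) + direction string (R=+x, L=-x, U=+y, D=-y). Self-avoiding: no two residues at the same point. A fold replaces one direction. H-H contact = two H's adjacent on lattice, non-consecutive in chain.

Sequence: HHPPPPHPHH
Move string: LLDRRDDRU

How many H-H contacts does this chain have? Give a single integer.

Answer: 1

Derivation:
Positions: [(0, 0), (-1, 0), (-2, 0), (-2, -1), (-1, -1), (0, -1), (0, -2), (0, -3), (1, -3), (1, -2)]
H-H contact: residue 6 @(0,-2) - residue 9 @(1, -2)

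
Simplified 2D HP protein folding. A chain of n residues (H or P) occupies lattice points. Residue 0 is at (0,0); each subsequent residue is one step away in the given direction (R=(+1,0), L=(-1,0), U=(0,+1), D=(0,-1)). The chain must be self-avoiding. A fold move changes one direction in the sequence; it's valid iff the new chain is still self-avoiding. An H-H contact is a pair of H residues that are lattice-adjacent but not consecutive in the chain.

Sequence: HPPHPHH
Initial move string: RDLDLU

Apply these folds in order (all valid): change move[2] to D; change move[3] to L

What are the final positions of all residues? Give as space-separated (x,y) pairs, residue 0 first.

Initial moves: RDLDLU
Fold: move[2]->D => RDDDLU (positions: [(0, 0), (1, 0), (1, -1), (1, -2), (1, -3), (0, -3), (0, -2)])
Fold: move[3]->L => RDDLLU (positions: [(0, 0), (1, 0), (1, -1), (1, -2), (0, -2), (-1, -2), (-1, -1)])

Answer: (0,0) (1,0) (1,-1) (1,-2) (0,-2) (-1,-2) (-1,-1)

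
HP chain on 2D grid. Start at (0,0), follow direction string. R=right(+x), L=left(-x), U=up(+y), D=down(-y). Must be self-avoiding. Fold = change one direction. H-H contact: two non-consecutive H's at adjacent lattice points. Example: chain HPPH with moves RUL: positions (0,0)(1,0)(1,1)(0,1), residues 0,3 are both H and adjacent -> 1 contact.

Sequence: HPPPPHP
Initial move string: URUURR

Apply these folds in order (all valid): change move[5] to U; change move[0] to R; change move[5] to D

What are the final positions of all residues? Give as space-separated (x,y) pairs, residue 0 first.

Answer: (0,0) (1,0) (2,0) (2,1) (2,2) (3,2) (3,1)

Derivation:
Initial moves: URUURR
Fold: move[5]->U => URUURU (positions: [(0, 0), (0, 1), (1, 1), (1, 2), (1, 3), (2, 3), (2, 4)])
Fold: move[0]->R => RRUURU (positions: [(0, 0), (1, 0), (2, 0), (2, 1), (2, 2), (3, 2), (3, 3)])
Fold: move[5]->D => RRUURD (positions: [(0, 0), (1, 0), (2, 0), (2, 1), (2, 2), (3, 2), (3, 1)])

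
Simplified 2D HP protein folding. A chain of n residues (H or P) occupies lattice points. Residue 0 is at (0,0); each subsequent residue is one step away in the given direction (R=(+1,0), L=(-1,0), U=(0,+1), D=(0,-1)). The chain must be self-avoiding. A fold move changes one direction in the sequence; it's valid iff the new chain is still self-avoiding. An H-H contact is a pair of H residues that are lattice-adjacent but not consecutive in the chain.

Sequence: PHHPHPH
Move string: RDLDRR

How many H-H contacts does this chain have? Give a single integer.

Positions: [(0, 0), (1, 0), (1, -1), (0, -1), (0, -2), (1, -2), (2, -2)]
No H-H contacts found.

Answer: 0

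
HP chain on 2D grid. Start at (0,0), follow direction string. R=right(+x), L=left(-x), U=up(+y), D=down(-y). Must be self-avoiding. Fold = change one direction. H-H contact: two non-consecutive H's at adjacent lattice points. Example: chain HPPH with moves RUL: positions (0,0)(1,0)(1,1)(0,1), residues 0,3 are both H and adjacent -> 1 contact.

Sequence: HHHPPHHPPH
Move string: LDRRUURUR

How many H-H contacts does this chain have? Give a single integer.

Positions: [(0, 0), (-1, 0), (-1, -1), (0, -1), (1, -1), (1, 0), (1, 1), (2, 1), (2, 2), (3, 2)]
H-H contact: residue 0 @(0,0) - residue 5 @(1, 0)

Answer: 1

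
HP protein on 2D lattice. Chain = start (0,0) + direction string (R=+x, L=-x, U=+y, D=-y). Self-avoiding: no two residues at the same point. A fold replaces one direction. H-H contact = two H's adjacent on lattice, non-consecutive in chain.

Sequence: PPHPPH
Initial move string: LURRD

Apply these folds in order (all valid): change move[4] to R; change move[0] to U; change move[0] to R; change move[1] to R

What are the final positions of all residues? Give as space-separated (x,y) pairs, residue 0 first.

Answer: (0,0) (1,0) (2,0) (3,0) (4,0) (5,0)

Derivation:
Initial moves: LURRD
Fold: move[4]->R => LURRR (positions: [(0, 0), (-1, 0), (-1, 1), (0, 1), (1, 1), (2, 1)])
Fold: move[0]->U => UURRR (positions: [(0, 0), (0, 1), (0, 2), (1, 2), (2, 2), (3, 2)])
Fold: move[0]->R => RURRR (positions: [(0, 0), (1, 0), (1, 1), (2, 1), (3, 1), (4, 1)])
Fold: move[1]->R => RRRRR (positions: [(0, 0), (1, 0), (2, 0), (3, 0), (4, 0), (5, 0)])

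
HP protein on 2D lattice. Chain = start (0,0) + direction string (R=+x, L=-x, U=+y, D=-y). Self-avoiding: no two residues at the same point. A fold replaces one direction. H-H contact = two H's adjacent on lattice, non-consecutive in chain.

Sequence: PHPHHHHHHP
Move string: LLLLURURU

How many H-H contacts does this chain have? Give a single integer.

Answer: 1

Derivation:
Positions: [(0, 0), (-1, 0), (-2, 0), (-3, 0), (-4, 0), (-4, 1), (-3, 1), (-3, 2), (-2, 2), (-2, 3)]
H-H contact: residue 3 @(-3,0) - residue 6 @(-3, 1)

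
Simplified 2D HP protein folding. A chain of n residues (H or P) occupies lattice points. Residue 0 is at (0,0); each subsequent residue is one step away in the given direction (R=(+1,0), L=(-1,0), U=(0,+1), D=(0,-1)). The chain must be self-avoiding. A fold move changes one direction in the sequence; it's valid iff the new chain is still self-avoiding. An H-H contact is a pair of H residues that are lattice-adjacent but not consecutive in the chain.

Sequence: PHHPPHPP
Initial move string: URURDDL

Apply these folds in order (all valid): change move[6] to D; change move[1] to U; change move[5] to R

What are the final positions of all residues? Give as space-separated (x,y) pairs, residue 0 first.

Initial moves: URURDDL
Fold: move[6]->D => URURDDD (positions: [(0, 0), (0, 1), (1, 1), (1, 2), (2, 2), (2, 1), (2, 0), (2, -1)])
Fold: move[1]->U => UUURDDD (positions: [(0, 0), (0, 1), (0, 2), (0, 3), (1, 3), (1, 2), (1, 1), (1, 0)])
Fold: move[5]->R => UUURDRD (positions: [(0, 0), (0, 1), (0, 2), (0, 3), (1, 3), (1, 2), (2, 2), (2, 1)])

Answer: (0,0) (0,1) (0,2) (0,3) (1,3) (1,2) (2,2) (2,1)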